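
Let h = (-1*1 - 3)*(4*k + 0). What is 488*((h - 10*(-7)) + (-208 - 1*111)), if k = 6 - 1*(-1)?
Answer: -176168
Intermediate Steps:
k = 7 (k = 6 + 1 = 7)
h = -112 (h = (-1*1 - 3)*(4*7 + 0) = (-1 - 3)*(28 + 0) = -4*28 = -112)
488*((h - 10*(-7)) + (-208 - 1*111)) = 488*((-112 - 10*(-7)) + (-208 - 1*111)) = 488*((-112 + 70) + (-208 - 111)) = 488*(-42 - 319) = 488*(-361) = -176168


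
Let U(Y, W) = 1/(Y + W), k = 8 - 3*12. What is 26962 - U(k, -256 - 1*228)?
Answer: 13804545/512 ≈ 26962.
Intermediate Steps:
k = -28 (k = 8 - 36 = -28)
U(Y, W) = 1/(W + Y)
26962 - U(k, -256 - 1*228) = 26962 - 1/((-256 - 1*228) - 28) = 26962 - 1/((-256 - 228) - 28) = 26962 - 1/(-484 - 28) = 26962 - 1/(-512) = 26962 - 1*(-1/512) = 26962 + 1/512 = 13804545/512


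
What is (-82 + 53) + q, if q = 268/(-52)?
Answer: -444/13 ≈ -34.154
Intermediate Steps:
q = -67/13 (q = 268*(-1/52) = -67/13 ≈ -5.1538)
(-82 + 53) + q = (-82 + 53) - 67/13 = -29 - 67/13 = -444/13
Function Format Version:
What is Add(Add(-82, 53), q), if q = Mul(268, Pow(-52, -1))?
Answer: Rational(-444, 13) ≈ -34.154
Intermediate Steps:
q = Rational(-67, 13) (q = Mul(268, Rational(-1, 52)) = Rational(-67, 13) ≈ -5.1538)
Add(Add(-82, 53), q) = Add(Add(-82, 53), Rational(-67, 13)) = Add(-29, Rational(-67, 13)) = Rational(-444, 13)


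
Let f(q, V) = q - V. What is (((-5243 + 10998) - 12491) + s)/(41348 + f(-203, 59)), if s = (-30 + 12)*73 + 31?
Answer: -8019/41086 ≈ -0.19518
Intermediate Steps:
s = -1283 (s = -18*73 + 31 = -1314 + 31 = -1283)
(((-5243 + 10998) - 12491) + s)/(41348 + f(-203, 59)) = (((-5243 + 10998) - 12491) - 1283)/(41348 + (-203 - 1*59)) = ((5755 - 12491) - 1283)/(41348 + (-203 - 59)) = (-6736 - 1283)/(41348 - 262) = -8019/41086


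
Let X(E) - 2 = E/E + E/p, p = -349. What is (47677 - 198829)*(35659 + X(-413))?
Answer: -1881305961552/349 ≈ -5.3906e+9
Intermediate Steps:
X(E) = 3 - E/349 (X(E) = 2 + (E/E + E/(-349)) = 2 + (1 + E*(-1/349)) = 2 + (1 - E/349) = 3 - E/349)
(47677 - 198829)*(35659 + X(-413)) = (47677 - 198829)*(35659 + (3 - 1/349*(-413))) = -151152*(35659 + (3 + 413/349)) = -151152*(35659 + 1460/349) = -151152*12446451/349 = -1881305961552/349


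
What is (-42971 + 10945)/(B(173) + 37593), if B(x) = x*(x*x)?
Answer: -16013/2607655 ≈ -0.0061408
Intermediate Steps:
B(x) = x**3 (B(x) = x*x**2 = x**3)
(-42971 + 10945)/(B(173) + 37593) = (-42971 + 10945)/(173**3 + 37593) = -32026/(5177717 + 37593) = -32026/5215310 = -32026*1/5215310 = -16013/2607655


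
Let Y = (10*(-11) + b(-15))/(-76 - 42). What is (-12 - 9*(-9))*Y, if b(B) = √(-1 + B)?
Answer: 3795/59 - 138*I/59 ≈ 64.322 - 2.339*I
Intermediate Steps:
Y = 55/59 - 2*I/59 (Y = (10*(-11) + √(-1 - 15))/(-76 - 42) = (-110 + √(-16))/(-118) = (-110 + 4*I)*(-1/118) = 55/59 - 2*I/59 ≈ 0.9322 - 0.033898*I)
(-12 - 9*(-9))*Y = (-12 - 9*(-9))*(55/59 - 2*I/59) = (-12 + 81)*(55/59 - 2*I/59) = 69*(55/59 - 2*I/59) = 3795/59 - 138*I/59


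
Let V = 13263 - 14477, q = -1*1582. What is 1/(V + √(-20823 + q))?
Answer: -1214/1496201 - I*√22405/1496201 ≈ -0.00081139 - 0.00010004*I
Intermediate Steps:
q = -1582
V = -1214
1/(V + √(-20823 + q)) = 1/(-1214 + √(-20823 - 1582)) = 1/(-1214 + √(-22405)) = 1/(-1214 + I*√22405)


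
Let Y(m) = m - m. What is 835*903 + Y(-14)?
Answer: 754005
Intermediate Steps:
Y(m) = 0
835*903 + Y(-14) = 835*903 + 0 = 754005 + 0 = 754005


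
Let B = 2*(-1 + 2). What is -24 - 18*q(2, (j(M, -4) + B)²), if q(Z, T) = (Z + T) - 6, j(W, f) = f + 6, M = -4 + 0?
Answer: -240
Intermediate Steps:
M = -4
j(W, f) = 6 + f
B = 2 (B = 2*1 = 2)
q(Z, T) = -6 + T + Z (q(Z, T) = (T + Z) - 6 = -6 + T + Z)
-24 - 18*q(2, (j(M, -4) + B)²) = -24 - 18*(-6 + ((6 - 4) + 2)² + 2) = -24 - 18*(-6 + (2 + 2)² + 2) = -24 - 18*(-6 + 4² + 2) = -24 - 18*(-6 + 16 + 2) = -24 - 18*12 = -24 - 216 = -240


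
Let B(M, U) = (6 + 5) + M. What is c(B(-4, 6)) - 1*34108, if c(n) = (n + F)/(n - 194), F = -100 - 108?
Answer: -6377995/187 ≈ -34107.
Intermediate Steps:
F = -208
B(M, U) = 11 + M
c(n) = (-208 + n)/(-194 + n) (c(n) = (n - 208)/(n - 194) = (-208 + n)/(-194 + n))
c(B(-4, 6)) - 1*34108 = (-208 + (11 - 4))/(-194 + (11 - 4)) - 1*34108 = (-208 + 7)/(-194 + 7) - 34108 = -201/(-187) - 34108 = -1/187*(-201) - 34108 = 201/187 - 34108 = -6377995/187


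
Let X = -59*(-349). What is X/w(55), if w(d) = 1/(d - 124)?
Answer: -1420779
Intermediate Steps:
X = 20591
w(d) = 1/(-124 + d)
X/w(55) = 20591/(1/(-124 + 55)) = 20591/(1/(-69)) = 20591/(-1/69) = 20591*(-69) = -1420779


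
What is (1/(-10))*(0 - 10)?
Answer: 1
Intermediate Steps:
(1/(-10))*(0 - 10) = (1*(-⅒))*(-10) = -⅒*(-10) = 1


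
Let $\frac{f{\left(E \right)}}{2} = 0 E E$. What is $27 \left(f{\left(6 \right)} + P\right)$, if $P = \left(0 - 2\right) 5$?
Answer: $-270$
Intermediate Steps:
$f{\left(E \right)} = 0$ ($f{\left(E \right)} = 2 \cdot 0 E E = 2 \cdot 0 E = 2 \cdot 0 = 0$)
$P = -10$ ($P = \left(-2\right) 5 = -10$)
$27 \left(f{\left(6 \right)} + P\right) = 27 \left(0 - 10\right) = 27 \left(-10\right) = -270$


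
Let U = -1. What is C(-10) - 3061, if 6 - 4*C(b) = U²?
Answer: -12239/4 ≈ -3059.8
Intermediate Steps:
C(b) = 5/4 (C(b) = 3/2 - ¼*(-1)² = 3/2 - ¼*1 = 3/2 - ¼ = 5/4)
C(-10) - 3061 = 5/4 - 3061 = -12239/4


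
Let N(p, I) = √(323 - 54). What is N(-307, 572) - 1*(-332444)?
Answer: 332444 + √269 ≈ 3.3246e+5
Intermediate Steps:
N(p, I) = √269
N(-307, 572) - 1*(-332444) = √269 - 1*(-332444) = √269 + 332444 = 332444 + √269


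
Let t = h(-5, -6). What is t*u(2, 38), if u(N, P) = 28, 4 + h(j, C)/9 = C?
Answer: -2520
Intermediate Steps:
h(j, C) = -36 + 9*C
t = -90 (t = -36 + 9*(-6) = -36 - 54 = -90)
t*u(2, 38) = -90*28 = -2520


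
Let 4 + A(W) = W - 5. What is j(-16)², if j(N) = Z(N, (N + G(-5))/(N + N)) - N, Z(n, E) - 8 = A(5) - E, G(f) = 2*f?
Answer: 94249/256 ≈ 368.16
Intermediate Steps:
A(W) = -9 + W (A(W) = -4 + (W - 5) = -4 + (-5 + W) = -9 + W)
Z(n, E) = 4 - E (Z(n, E) = 8 + ((-9 + 5) - E) = 8 + (-4 - E) = 4 - E)
j(N) = 4 - N - (-10 + N)/(2*N) (j(N) = (4 - (N + 2*(-5))/(N + N)) - N = (4 - (N - 10)/(2*N)) - N = (4 - (-10 + N)*1/(2*N)) - N = (4 - (-10 + N)/(2*N)) - N = 4 - N - (-10 + N)/(2*N))
j(-16)² = (7/2 - 1*(-16) + 5/(-16))² = (7/2 + 16 + 5*(-1/16))² = (7/2 + 16 - 5/16)² = (307/16)² = 94249/256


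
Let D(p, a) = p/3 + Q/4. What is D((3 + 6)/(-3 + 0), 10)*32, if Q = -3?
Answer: -56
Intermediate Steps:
D(p, a) = -¾ + p/3 (D(p, a) = p/3 - 3/4 = p*(⅓) - 3*¼ = p/3 - ¾ = -¾ + p/3)
D((3 + 6)/(-3 + 0), 10)*32 = (-¾ + ((3 + 6)/(-3 + 0))/3)*32 = (-¾ + (9/(-3))/3)*32 = (-¾ + (9*(-⅓))/3)*32 = (-¾ + (⅓)*(-3))*32 = (-¾ - 1)*32 = -7/4*32 = -56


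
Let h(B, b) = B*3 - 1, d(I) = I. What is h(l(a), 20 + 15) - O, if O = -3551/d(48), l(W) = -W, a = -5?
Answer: 4223/48 ≈ 87.979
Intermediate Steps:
O = -3551/48 ≈ -73.979
h(B, b) = -1 + 3*B (h(B, b) = 3*B - 1 = -1 + 3*B)
h(l(a), 20 + 15) - O = (-1 + 3*(-1*(-5))) - 1*(-3551/48) = (-1 + 3*5) + 3551/48 = (-1 + 15) + 3551/48 = 14 + 3551/48 = 4223/48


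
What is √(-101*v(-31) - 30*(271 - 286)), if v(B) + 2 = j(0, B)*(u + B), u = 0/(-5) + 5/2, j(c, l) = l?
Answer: I*√354326/2 ≈ 297.63*I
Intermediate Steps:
u = 5/2 (u = 0*(-⅕) + 5*(½) = 0 + 5/2 = 5/2 ≈ 2.5000)
v(B) = -2 + B*(5/2 + B)
√(-101*v(-31) - 30*(271 - 286)) = √(-101*(-2 + (-31)² + (5/2)*(-31)) - 30*(271 - 286)) = √(-101*(-2 + 961 - 155/2) - 30*(-15)) = √(-101*1763/2 + 450) = √(-178063/2 + 450) = √(-177163/2) = I*√354326/2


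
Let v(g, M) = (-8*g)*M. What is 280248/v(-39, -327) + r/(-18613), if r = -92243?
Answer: 174780992/79123863 ≈ 2.2090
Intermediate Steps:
v(g, M) = -8*M*g
280248/v(-39, -327) + r/(-18613) = 280248/((-8*(-327)*(-39))) - 92243/(-18613) = 280248/(-102024) - 92243*(-1/18613) = 280248*(-1/102024) + 92243/18613 = -11677/4251 + 92243/18613 = 174780992/79123863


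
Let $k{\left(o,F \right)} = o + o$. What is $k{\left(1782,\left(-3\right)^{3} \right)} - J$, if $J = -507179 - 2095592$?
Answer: $2606335$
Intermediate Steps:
$J = -2602771$ ($J = -507179 - 2095592 = -2602771$)
$k{\left(o,F \right)} = 2 o$
$k{\left(1782,\left(-3\right)^{3} \right)} - J = 2 \cdot 1782 - -2602771 = 3564 + 2602771 = 2606335$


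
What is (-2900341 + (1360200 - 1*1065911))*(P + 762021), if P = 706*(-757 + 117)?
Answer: -808347815412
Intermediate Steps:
P = -451840 (P = 706*(-640) = -451840)
(-2900341 + (1360200 - 1*1065911))*(P + 762021) = (-2900341 + (1360200 - 1*1065911))*(-451840 + 762021) = (-2900341 + (1360200 - 1065911))*310181 = (-2900341 + 294289)*310181 = -2606052*310181 = -808347815412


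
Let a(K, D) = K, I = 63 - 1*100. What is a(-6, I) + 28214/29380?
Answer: -74033/14690 ≈ -5.0397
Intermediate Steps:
I = -37 (I = 63 - 100 = -37)
a(-6, I) + 28214/29380 = -6 + 28214/29380 = -6 + 28214*(1/29380) = -6 + 14107/14690 = -74033/14690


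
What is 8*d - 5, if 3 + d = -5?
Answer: -69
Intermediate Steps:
d = -8 (d = -3 - 5 = -8)
8*d - 5 = 8*(-8) - 5 = -64 - 5 = -69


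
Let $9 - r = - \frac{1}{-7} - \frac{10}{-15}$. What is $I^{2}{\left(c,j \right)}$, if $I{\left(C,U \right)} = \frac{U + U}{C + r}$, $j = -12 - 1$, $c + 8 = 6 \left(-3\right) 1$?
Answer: $\frac{74529}{34969} \approx 2.1313$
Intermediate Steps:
$r = \frac{172}{21}$ ($r = 9 - \left(- \frac{1}{-7} - \frac{10}{-15}\right) = 9 - \left(\left(-1\right) \left(- \frac{1}{7}\right) - - \frac{2}{3}\right) = 9 - \left(\frac{1}{7} + \frac{2}{3}\right) = 9 - \frac{17}{21} = \frac{172}{21} \approx 8.1905$)
$c = -26$ ($c = -8 + 6 \left(-3\right) 1 = -8 - 18 = -26$)
$j = -13$
$I{\left(C,U \right)} = \frac{2 U}{\frac{172}{21} + C}$ ($I{\left(C,U \right)} = \frac{U + U}{C + \frac{172}{21}} = \frac{2 U}{\frac{172}{21} + C}$)
$I^{2}{\left(c,j \right)} = \left(42 \left(-13\right) \frac{1}{172 + 21 \left(-26\right)}\right)^{2} = \left(42 \left(-13\right) \frac{1}{172 - 546}\right)^{2} = \left(42 \left(-13\right) \frac{1}{-374}\right)^{2} = \left(42 \left(-13\right) \left(- \frac{1}{374}\right)\right)^{2} = \left(\frac{273}{187}\right)^{2} = \frac{74529}{34969}$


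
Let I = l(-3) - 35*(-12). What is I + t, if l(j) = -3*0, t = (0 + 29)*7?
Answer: 623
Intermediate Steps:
t = 203 (t = 29*7 = 203)
l(j) = 0
I = 420 (I = 0 - 35*(-12) = 0 + 420 = 420)
I + t = 420 + 203 = 623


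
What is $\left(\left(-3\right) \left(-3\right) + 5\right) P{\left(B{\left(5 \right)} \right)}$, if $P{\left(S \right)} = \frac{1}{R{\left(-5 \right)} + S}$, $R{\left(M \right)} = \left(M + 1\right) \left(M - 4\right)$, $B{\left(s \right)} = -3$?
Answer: $\frac{14}{33} \approx 0.42424$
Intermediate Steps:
$R{\left(M \right)} = \left(1 + M\right) \left(-4 + M\right)$
$P{\left(S \right)} = \frac{1}{36 + S}$ ($P{\left(S \right)} = \frac{1}{\left(-4 + \left(-5\right)^{2} - -15\right) + S} = \frac{1}{\left(-4 + 25 + 15\right) + S} = \frac{1}{36 + S}$)
$\left(\left(-3\right) \left(-3\right) + 5\right) P{\left(B{\left(5 \right)} \right)} = \frac{\left(-3\right) \left(-3\right) + 5}{36 - 3} = \frac{9 + 5}{33} = 14 \cdot \frac{1}{33} = \frac{14}{33}$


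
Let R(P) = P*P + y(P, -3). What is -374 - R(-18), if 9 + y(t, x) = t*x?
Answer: -743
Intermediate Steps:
y(t, x) = -9 + t*x
R(P) = -9 + P² - 3*P (R(P) = P*P + (-9 + P*(-3)) = P² + (-9 - 3*P) = -9 + P² - 3*P)
-374 - R(-18) = -374 - (-9 + (-18)² - 3*(-18)) = -374 - (-9 + 324 + 54) = -374 - 1*369 = -374 - 369 = -743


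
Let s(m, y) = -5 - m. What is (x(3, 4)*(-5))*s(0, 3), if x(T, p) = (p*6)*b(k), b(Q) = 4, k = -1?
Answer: 2400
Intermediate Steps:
x(T, p) = 24*p (x(T, p) = (p*6)*4 = (6*p)*4 = 24*p)
(x(3, 4)*(-5))*s(0, 3) = ((24*4)*(-5))*(-5 - 1*0) = (96*(-5))*(-5 + 0) = -480*(-5) = 2400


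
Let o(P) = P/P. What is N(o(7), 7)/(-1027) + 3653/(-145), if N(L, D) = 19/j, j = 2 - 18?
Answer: -60023341/2382640 ≈ -25.192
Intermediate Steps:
j = -16
o(P) = 1
N(L, D) = -19/16 (N(L, D) = 19/(-16) = 19*(-1/16) = -19/16)
N(o(7), 7)/(-1027) + 3653/(-145) = -19/16/(-1027) + 3653/(-145) = -19/16*(-1/1027) + 3653*(-1/145) = 19/16432 - 3653/145 = -60023341/2382640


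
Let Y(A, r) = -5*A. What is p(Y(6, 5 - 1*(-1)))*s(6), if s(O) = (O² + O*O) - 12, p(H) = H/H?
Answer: 60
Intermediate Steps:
p(H) = 1
s(O) = -12 + 2*O² (s(O) = (O² + O²) - 12 = 2*O² - 12 = -12 + 2*O²)
p(Y(6, 5 - 1*(-1)))*s(6) = 1*(-12 + 2*6²) = 1*(-12 + 2*36) = 1*(-12 + 72) = 1*60 = 60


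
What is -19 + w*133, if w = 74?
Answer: 9823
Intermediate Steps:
-19 + w*133 = -19 + 74*133 = -19 + 9842 = 9823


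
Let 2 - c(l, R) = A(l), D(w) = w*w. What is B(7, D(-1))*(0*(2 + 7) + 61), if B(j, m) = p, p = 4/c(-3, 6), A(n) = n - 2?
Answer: 244/7 ≈ 34.857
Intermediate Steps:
A(n) = -2 + n
D(w) = w²
c(l, R) = 4 - l (c(l, R) = 2 - (-2 + l) = 2 + (2 - l) = 4 - l)
p = 4/7 (p = 4/(4 - 1*(-3)) = 4/(4 + 3) = 4/7 ≈ 0.57143)
B(j, m) = 4/7
B(7, D(-1))*(0*(2 + 7) + 61) = 4*(0*(2 + 7) + 61)/7 = 4*(0*9 + 61)/7 = 4*(0 + 61)/7 = (4/7)*61 = 244/7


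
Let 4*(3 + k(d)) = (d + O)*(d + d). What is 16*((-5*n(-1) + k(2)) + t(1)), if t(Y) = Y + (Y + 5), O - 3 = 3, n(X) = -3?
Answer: 432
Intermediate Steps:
O = 6 (O = 3 + 3 = 6)
k(d) = -3 + d*(6 + d)/2 (k(d) = -3 + ((d + 6)*(d + d))/4 = -3 + ((6 + d)*(2*d))/4 = -3 + (2*d*(6 + d))/4 = -3 + d*(6 + d)/2)
t(Y) = 5 + 2*Y (t(Y) = Y + (5 + Y) = 5 + 2*Y)
16*((-5*n(-1) + k(2)) + t(1)) = 16*((-5*(-3) + (-3 + (½)*2² + 3*2)) + (5 + 2*1)) = 16*((15 + (-3 + (½)*4 + 6)) + (5 + 2)) = 16*((15 + (-3 + 2 + 6)) + 7) = 16*((15 + 5) + 7) = 16*(20 + 7) = 16*27 = 432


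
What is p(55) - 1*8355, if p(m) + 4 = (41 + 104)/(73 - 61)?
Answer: -100163/12 ≈ -8346.9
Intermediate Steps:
p(m) = 97/12 (p(m) = -4 + (41 + 104)/(73 - 61) = -4 + 145/12 = 97/12)
p(55) - 1*8355 = 97/12 - 1*8355 = 97/12 - 8355 = -100163/12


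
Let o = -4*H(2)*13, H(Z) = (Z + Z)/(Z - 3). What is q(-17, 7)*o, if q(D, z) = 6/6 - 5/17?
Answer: 2496/17 ≈ 146.82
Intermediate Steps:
H(Z) = 2*Z/(-3 + Z) (H(Z) = (2*Z)/(-3 + Z) = 2*Z/(-3 + Z))
q(D, z) = 12/17 (q(D, z) = 6*(⅙) - 5*1/17 = 1 - 5/17 = 12/17)
o = 208 (o = -8*2/(-3 + 2)*13 = -8*2/(-1)*13 = -8*2*(-1)*13 = -4*(-4)*13 = 16*13 = 208)
q(-17, 7)*o = (12/17)*208 = 2496/17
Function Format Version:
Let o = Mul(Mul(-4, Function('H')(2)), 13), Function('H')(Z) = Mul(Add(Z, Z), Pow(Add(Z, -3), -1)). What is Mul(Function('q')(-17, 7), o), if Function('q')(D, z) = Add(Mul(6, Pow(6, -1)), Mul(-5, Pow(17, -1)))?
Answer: Rational(2496, 17) ≈ 146.82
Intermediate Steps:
Function('H')(Z) = Mul(2, Z, Pow(Add(-3, Z), -1)) (Function('H')(Z) = Mul(Mul(2, Z), Pow(Add(-3, Z), -1)) = Mul(2, Z, Pow(Add(-3, Z), -1)))
Function('q')(D, z) = Rational(12, 17) (Function('q')(D, z) = Add(Mul(6, Rational(1, 6)), Mul(-5, Rational(1, 17))) = Add(1, Rational(-5, 17)) = Rational(12, 17))
o = 208 (o = Mul(Mul(-4, Mul(2, 2, Pow(Add(-3, 2), -1))), 13) = Mul(Mul(-4, Mul(2, 2, Pow(-1, -1))), 13) = Mul(Mul(-4, Mul(2, 2, -1)), 13) = Mul(Mul(-4, -4), 13) = Mul(16, 13) = 208)
Mul(Function('q')(-17, 7), o) = Mul(Rational(12, 17), 208) = Rational(2496, 17)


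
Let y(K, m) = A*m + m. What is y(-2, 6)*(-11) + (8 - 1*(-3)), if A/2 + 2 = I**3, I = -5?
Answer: 16709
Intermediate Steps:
A = -254 (A = -4 + 2*(-5)**3 = -4 + 2*(-125) = -4 - 250 = -254)
y(K, m) = -253*m (y(K, m) = -254*m + m = -253*m)
y(-2, 6)*(-11) + (8 - 1*(-3)) = -253*6*(-11) + (8 - 1*(-3)) = -1518*(-11) + (8 + 3) = 16698 + 11 = 16709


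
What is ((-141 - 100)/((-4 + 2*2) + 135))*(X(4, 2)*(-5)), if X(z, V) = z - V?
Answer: 482/27 ≈ 17.852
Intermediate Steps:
((-141 - 100)/((-4 + 2*2) + 135))*(X(4, 2)*(-5)) = ((-141 - 100)/((-4 + 2*2) + 135))*((4 - 1*2)*(-5)) = (-241/((-4 + 4) + 135))*((4 - 2)*(-5)) = (-241/(0 + 135))*(2*(-5)) = -241/135*(-10) = 482/27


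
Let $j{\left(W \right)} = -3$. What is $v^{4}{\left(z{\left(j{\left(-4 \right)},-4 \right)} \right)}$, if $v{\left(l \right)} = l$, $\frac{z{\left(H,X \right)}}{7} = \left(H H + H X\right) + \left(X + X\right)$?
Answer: $68574961$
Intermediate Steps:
$z{\left(H,X \right)} = 7 H^{2} + 14 X + 7 H X$ ($z{\left(H,X \right)} = 7 \left(\left(H H + H X\right) + \left(X + X\right)\right) = 7 \left(\left(H^{2} + H X\right) + 2 X\right) = 7 \left(H^{2} + 2 X + H X\right) = 7 H^{2} + 14 X + 7 H X$)
$v^{4}{\left(z{\left(j{\left(-4 \right)},-4 \right)} \right)} = \left(7 \left(-3\right)^{2} + 14 \left(-4\right) + 7 \left(-3\right) \left(-4\right)\right)^{4} = \left(7 \cdot 9 - 56 + 84\right)^{4} = \left(63 - 56 + 84\right)^{4} = 91^{4} = 68574961$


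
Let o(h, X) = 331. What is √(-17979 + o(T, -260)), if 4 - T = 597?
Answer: 4*I*√1103 ≈ 132.85*I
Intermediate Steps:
T = -593 (T = 4 - 1*597 = 4 - 597 = -593)
√(-17979 + o(T, -260)) = √(-17979 + 331) = √(-17648) = 4*I*√1103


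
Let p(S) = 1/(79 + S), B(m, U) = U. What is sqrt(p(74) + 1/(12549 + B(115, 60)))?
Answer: sqrt(33772506)/71451 ≈ 0.081334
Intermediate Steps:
sqrt(p(74) + 1/(12549 + B(115, 60))) = sqrt(1/(79 + 74) + 1/(12549 + 60)) = sqrt(1/153 + 1/12609) = sqrt(1418/214353) = sqrt(33772506)/71451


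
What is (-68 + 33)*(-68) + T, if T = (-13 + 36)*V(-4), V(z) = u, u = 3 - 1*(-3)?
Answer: 2518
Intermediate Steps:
u = 6 (u = 3 + 3 = 6)
V(z) = 6
T = 138 (T = (-13 + 36)*6 = 23*6 = 138)
(-68 + 33)*(-68) + T = (-68 + 33)*(-68) + 138 = -35*(-68) + 138 = 2380 + 138 = 2518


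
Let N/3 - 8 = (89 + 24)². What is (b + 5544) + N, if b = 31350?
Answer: 75225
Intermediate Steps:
N = 38331 (N = 24 + 3*(89 + 24)² = 24 + 3*113² = 24 + 3*12769 = 24 + 38307 = 38331)
(b + 5544) + N = (31350 + 5544) + 38331 = 36894 + 38331 = 75225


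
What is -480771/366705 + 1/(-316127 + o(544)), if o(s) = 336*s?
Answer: -7123090462/5433060535 ≈ -1.3111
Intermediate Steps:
-480771/366705 + 1/(-316127 + o(544)) = -480771/366705 + 1/(-316127 + 336*544) = -480771*1/366705 + 1/(-316127 + 182784) = -53419/40745 + 1/(-133343) = -53419/40745 - 1/133343 = -7123090462/5433060535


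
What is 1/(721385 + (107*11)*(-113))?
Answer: 1/588384 ≈ 1.6996e-6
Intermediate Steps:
1/(721385 + (107*11)*(-113)) = 1/(721385 + 1177*(-113)) = 1/(721385 - 133001) = 1/588384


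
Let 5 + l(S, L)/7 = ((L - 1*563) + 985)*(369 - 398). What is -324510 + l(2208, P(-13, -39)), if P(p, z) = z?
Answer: -402294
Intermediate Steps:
l(S, L) = -85701 - 203*L (l(S, L) = -35 + 7*(((L - 1*563) + 985)*(369 - 398)) = -35 + 7*(((L - 563) + 985)*(-29)) = -35 + 7*(((-563 + L) + 985)*(-29)) = -35 + 7*((422 + L)*(-29)) = -35 + 7*(-12238 - 29*L) = -35 + (-85666 - 203*L) = -85701 - 203*L)
-324510 + l(2208, P(-13, -39)) = -324510 + (-85701 - 203*(-39)) = -324510 + (-85701 + 7917) = -324510 - 77784 = -402294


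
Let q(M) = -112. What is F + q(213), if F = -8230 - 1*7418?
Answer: -15760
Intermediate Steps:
F = -15648 (F = -8230 - 7418 = -15648)
F + q(213) = -15648 - 112 = -15760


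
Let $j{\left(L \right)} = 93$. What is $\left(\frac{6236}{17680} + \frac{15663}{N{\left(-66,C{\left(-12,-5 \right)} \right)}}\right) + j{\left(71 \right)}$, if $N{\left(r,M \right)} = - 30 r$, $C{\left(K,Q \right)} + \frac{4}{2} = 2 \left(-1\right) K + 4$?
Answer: $\frac{3692567}{36465} \approx 101.26$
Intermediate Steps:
$C{\left(K,Q \right)} = 2 - 2 K$ ($C{\left(K,Q \right)} = -2 + \left(2 \left(-1\right) K + 4\right) = -2 - \left(-4 + 2 K\right) = 2 - 2 K$)
$\left(\frac{6236}{17680} + \frac{15663}{N{\left(-66,C{\left(-12,-5 \right)} \right)}}\right) + j{\left(71 \right)} = \left(\frac{6236}{17680} + \frac{15663}{\left(-30\right) \left(-66\right)}\right) + 93 = \left(6236 \cdot \frac{1}{17680} + \frac{15663}{1980}\right) + 93 = \left(\frac{1559}{4420} + 15663 \cdot \frac{1}{1980}\right) + 93 = \left(\frac{1559}{4420} + \frac{5221}{660}\right) + 93 = \frac{301322}{36465} + 93 = \frac{3692567}{36465}$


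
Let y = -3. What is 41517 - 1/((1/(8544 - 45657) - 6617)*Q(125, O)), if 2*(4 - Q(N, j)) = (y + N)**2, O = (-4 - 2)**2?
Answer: 75834938010946899/1826599658236 ≈ 41517.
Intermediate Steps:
O = 36 (O = (-6)**2 = 36)
Q(N, j) = 4 - (-3 + N)**2/2
41517 - 1/((1/(8544 - 45657) - 6617)*Q(125, O)) = 41517 - 1/((1/(8544 - 45657) - 6617)*(4 - (-3 + 125)**2/2)) = 41517 - 1/((1/(-37113) - 6617)*(4 - 1/2*122**2)) = 41517 - 1/((-1/37113 - 6617)*(4 - 1/2*14884)) = 41517 - 1/((-245576722/37113)*(4 - 7442)) = 41517 - (-37113)/(245576722*(-7438)) = 41517 - (-37113)*(-1)/(245576722*7438) = 41517 - 1*37113/1826599658236 = 41517 - 37113/1826599658236 = 75834938010946899/1826599658236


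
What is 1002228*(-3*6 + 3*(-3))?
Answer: -27060156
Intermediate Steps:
1002228*(-3*6 + 3*(-3)) = 1002228*(-18 - 9) = 1002228*(-27) = -27060156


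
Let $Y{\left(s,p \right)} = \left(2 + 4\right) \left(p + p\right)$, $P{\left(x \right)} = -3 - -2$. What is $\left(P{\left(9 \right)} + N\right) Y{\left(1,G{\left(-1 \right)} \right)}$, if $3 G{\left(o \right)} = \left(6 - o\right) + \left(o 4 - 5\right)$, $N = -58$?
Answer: $472$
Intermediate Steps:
$G{\left(o \right)} = \frac{1}{3} + o$ ($G{\left(o \right)} = \frac{\left(6 - o\right) + \left(o 4 - 5\right)}{3} = \frac{\left(6 - o\right) + \left(4 o - 5\right)}{3} = \frac{\left(6 - o\right) + \left(-5 + 4 o\right)}{3} = \frac{1 + 3 o}{3} = \frac{1}{3} + o$)
$P{\left(x \right)} = -1$ ($P{\left(x \right)} = -3 + 2 = -1$)
$Y{\left(s,p \right)} = 12 p$ ($Y{\left(s,p \right)} = 6 \cdot 2 p = 12 p$)
$\left(P{\left(9 \right)} + N\right) Y{\left(1,G{\left(-1 \right)} \right)} = \left(-1 - 58\right) 12 \left(\frac{1}{3} - 1\right) = - 59 \cdot 12 \left(- \frac{2}{3}\right) = \left(-59\right) \left(-8\right) = 472$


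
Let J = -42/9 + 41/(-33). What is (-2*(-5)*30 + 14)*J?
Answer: -20410/11 ≈ -1855.5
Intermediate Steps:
J = -65/11 (J = -42*⅑ + 41*(-1/33) = -14/3 - 41/33 = -65/11 ≈ -5.9091)
(-2*(-5)*30 + 14)*J = (-2*(-5)*30 + 14)*(-65/11) = (10*30 + 14)*(-65/11) = (300 + 14)*(-65/11) = 314*(-65/11) = -20410/11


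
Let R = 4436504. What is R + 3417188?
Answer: 7853692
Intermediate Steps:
R + 3417188 = 4436504 + 3417188 = 7853692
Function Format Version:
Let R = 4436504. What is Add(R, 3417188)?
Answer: 7853692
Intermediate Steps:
Add(R, 3417188) = Add(4436504, 3417188) = 7853692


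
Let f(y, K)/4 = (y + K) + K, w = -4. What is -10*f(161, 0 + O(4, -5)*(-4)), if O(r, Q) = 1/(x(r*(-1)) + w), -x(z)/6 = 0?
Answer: -6520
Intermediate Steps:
x(z) = 0 (x(z) = -6*0 = 0)
O(r, Q) = -¼ (O(r, Q) = 1/(0 - 4) = 1/(-4) = -¼)
f(y, K) = 4*y + 8*K (f(y, K) = 4*((y + K) + K) = 4*((K + y) + K) = 4*(y + 2*K) = 4*y + 8*K)
-10*f(161, 0 + O(4, -5)*(-4)) = -10*(4*161 + 8*(0 - ¼*(-4))) = -10*(644 + 8*(0 + 1)) = -10*(644 + 8*1) = -10*(644 + 8) = -10*652 = -6520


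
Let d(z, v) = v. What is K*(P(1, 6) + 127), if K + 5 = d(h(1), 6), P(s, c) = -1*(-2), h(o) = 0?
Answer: 129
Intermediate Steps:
P(s, c) = 2
K = 1 (K = -5 + 6 = 1)
K*(P(1, 6) + 127) = 1*(2 + 127) = 1*129 = 129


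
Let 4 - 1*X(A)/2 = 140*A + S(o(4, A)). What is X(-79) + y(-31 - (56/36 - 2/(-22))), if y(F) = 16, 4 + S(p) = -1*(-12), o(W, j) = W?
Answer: 22128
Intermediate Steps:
S(p) = 8 (S(p) = -4 - 1*(-12) = -4 + 12 = 8)
X(A) = -8 - 280*A (X(A) = 8 - 2*(140*A + 8) = 8 - 2*(8 + 140*A) = 8 + (-16 - 280*A) = -8 - 280*A)
X(-79) + y(-31 - (56/36 - 2/(-22))) = (-8 - 280*(-79)) + 16 = (-8 + 22120) + 16 = 22112 + 16 = 22128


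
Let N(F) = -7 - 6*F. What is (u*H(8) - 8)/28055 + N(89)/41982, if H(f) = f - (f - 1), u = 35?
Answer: -14044241/1177805010 ≈ -0.011924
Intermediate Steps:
H(f) = 1 (H(f) = f - (-1 + f) = f + (1 - f) = 1)
(u*H(8) - 8)/28055 + N(89)/41982 = (35*1 - 8)/28055 + (-7 - 6*89)/41982 = (35 - 8)*(1/28055) + (-7 - 534)*(1/41982) = 27*(1/28055) - 541*1/41982 = 27/28055 - 541/41982 = -14044241/1177805010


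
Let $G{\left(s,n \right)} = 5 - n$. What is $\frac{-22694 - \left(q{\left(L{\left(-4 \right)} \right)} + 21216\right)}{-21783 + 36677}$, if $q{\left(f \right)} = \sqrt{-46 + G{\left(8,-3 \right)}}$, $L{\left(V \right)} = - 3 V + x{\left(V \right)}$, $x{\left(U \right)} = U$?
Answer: $- \frac{21955}{7447} - \frac{i \sqrt{38}}{14894} \approx -2.9482 - 0.00041389 i$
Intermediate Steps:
$L{\left(V \right)} = - 2 V$ ($L{\left(V \right)} = - 3 V + V = - 2 V$)
$q{\left(f \right)} = i \sqrt{38}$ ($q{\left(f \right)} = \sqrt{-46 + \left(5 - -3\right)} = \sqrt{-46 + \left(5 + 3\right)} = \sqrt{-46 + 8} = \sqrt{-38} = i \sqrt{38}$)
$\frac{-22694 - \left(q{\left(L{\left(-4 \right)} \right)} + 21216\right)}{-21783 + 36677} = \frac{-22694 - \left(i \sqrt{38} + 21216\right)}{-21783 + 36677} = \frac{-22694 - \left(21216 + i \sqrt{38}\right)}{14894} = \left(-22694 - \left(21216 + i \sqrt{38}\right)\right) \frac{1}{14894} = \left(-43910 - i \sqrt{38}\right) \frac{1}{14894} = - \frac{21955}{7447} - \frac{i \sqrt{38}}{14894}$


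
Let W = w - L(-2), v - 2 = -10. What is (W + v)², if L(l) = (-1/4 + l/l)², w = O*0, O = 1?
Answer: 18769/256 ≈ 73.316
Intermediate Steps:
w = 0 (w = 1*0 = 0)
L(l) = 9/16 (L(l) = (-1*¼ + 1)² = (-¼ + 1)² = (¾)² = 9/16)
v = -8 (v = 2 - 10 = -8)
W = -9/16 (W = 0 - 1*9/16 = 0 - 9/16 = -9/16 ≈ -0.56250)
(W + v)² = (-9/16 - 8)² = (-137/16)² = 18769/256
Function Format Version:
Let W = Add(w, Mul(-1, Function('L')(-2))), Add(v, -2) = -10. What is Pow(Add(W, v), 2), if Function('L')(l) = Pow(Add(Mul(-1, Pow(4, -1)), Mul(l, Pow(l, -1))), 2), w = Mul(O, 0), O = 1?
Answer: Rational(18769, 256) ≈ 73.316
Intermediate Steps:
w = 0 (w = Mul(1, 0) = 0)
Function('L')(l) = Rational(9, 16) (Function('L')(l) = Pow(Add(Mul(-1, Rational(1, 4)), 1), 2) = Pow(Add(Rational(-1, 4), 1), 2) = Pow(Rational(3, 4), 2) = Rational(9, 16))
v = -8 (v = Add(2, -10) = -8)
W = Rational(-9, 16) (W = Add(0, Mul(-1, Rational(9, 16))) = Add(0, Rational(-9, 16)) = Rational(-9, 16) ≈ -0.56250)
Pow(Add(W, v), 2) = Pow(Add(Rational(-9, 16), -8), 2) = Pow(Rational(-137, 16), 2) = Rational(18769, 256)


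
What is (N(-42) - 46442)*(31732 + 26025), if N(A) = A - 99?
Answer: -2690494331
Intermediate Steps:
N(A) = -99 + A
(N(-42) - 46442)*(31732 + 26025) = ((-99 - 42) - 46442)*(31732 + 26025) = (-141 - 46442)*57757 = -46583*57757 = -2690494331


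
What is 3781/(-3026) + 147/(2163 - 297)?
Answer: -550877/470543 ≈ -1.1707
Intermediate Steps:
3781/(-3026) + 147/(2163 - 297) = 3781*(-1/3026) + 147/1866 = -3781/3026 + 147*(1/1866) = -3781/3026 + 49/622 = -550877/470543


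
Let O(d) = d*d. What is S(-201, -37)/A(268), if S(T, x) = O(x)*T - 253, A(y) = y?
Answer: -137711/134 ≈ -1027.7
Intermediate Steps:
O(d) = d**2
S(T, x) = -253 + T*x**2 (S(T, x) = x**2*T - 253 = T*x**2 - 253 = -253 + T*x**2)
S(-201, -37)/A(268) = (-253 - 201*(-37)**2)/268 = (-253 - 201*1369)*(1/268) = (-253 - 275169)*(1/268) = -275422*1/268 = -137711/134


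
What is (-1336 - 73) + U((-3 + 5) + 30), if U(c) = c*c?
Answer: -385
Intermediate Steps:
U(c) = c²
(-1336 - 73) + U((-3 + 5) + 30) = (-1336 - 73) + ((-3 + 5) + 30)² = -1409 + (2 + 30)² = -1409 + 32² = -1409 + 1024 = -385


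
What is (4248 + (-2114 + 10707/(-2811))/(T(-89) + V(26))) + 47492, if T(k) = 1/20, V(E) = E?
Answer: 25218590240/488177 ≈ 51659.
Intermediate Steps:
T(k) = 1/20
(4248 + (-2114 + 10707/(-2811))/(T(-89) + V(26))) + 47492 = (4248 + (-2114 + 10707/(-2811))/(1/20 + 26)) + 47492 = (4248 + (-2114 + 10707*(-1/2811))/(521/20)) + 47492 = (4248 + (-2114 - 3569/937)*(20/521)) + 47492 = (4248 - 1984387/937*20/521) + 47492 = (4248 - 39687740/488177) + 47492 = 2034088156/488177 + 47492 = 25218590240/488177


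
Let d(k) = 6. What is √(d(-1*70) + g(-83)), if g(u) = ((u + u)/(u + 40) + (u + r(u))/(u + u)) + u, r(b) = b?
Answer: I*√133386/43 ≈ 8.4935*I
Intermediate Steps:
g(u) = 1 + u + 2*u/(40 + u) (g(u) = ((u + u)/(u + 40) + (u + u)/(u + u)) + u = ((2*u)/(40 + u) + (2*u)/((2*u))) + u = (2*u/(40 + u) + (2*u)*(1/(2*u))) + u = (2*u/(40 + u) + 1) + u = (1 + 2*u/(40 + u)) + u = 1 + u + 2*u/(40 + u))
√(d(-1*70) + g(-83)) = √(6 + (40 + (-83)² + 43*(-83))/(40 - 83)) = √(6 + (40 + 6889 - 3569)/(-43)) = √(6 - 1/43*3360) = √(6 - 3360/43) = √(-3102/43) = I*√133386/43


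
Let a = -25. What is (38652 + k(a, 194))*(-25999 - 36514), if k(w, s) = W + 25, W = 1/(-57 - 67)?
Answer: -299809034811/124 ≈ -2.4178e+9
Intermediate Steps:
W = -1/124 (W = 1/(-124) = -1/124 ≈ -0.0080645)
k(w, s) = 3099/124 (k(w, s) = -1/124 + 25 = 3099/124)
(38652 + k(a, 194))*(-25999 - 36514) = (38652 + 3099/124)*(-25999 - 36514) = (4795947/124)*(-62513) = -299809034811/124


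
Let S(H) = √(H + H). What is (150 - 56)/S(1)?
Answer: 47*√2 ≈ 66.468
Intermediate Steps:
S(H) = √2*√H (S(H) = √(2*H) = √2*√H)
(150 - 56)/S(1) = (150 - 56)/((√2*√1)) = 94/((√2*1)) = 94/(√2) = 94*(√2/2) = 47*√2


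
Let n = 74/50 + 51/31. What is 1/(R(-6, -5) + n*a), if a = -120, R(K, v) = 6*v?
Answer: -155/62778 ≈ -0.0024690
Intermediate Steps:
n = 2422/775 (n = 74*(1/50) + 51*(1/31) = 37/25 + 51/31 = 2422/775 ≈ 3.1252)
1/(R(-6, -5) + n*a) = 1/(6*(-5) + (2422/775)*(-120)) = 1/(-30 - 58128/155) = 1/(-62778/155) = -155/62778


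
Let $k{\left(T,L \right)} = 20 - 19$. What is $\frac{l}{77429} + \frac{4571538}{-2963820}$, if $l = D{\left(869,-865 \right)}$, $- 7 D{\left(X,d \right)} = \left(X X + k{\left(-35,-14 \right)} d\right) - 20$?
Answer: $- \frac{785554267489}{267733221910} \approx -2.9341$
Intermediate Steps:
$k{\left(T,L \right)} = 1$ ($k{\left(T,L \right)} = 20 - 19 = 1$)
$D{\left(X,d \right)} = \frac{20}{7} - \frac{d}{7} - \frac{X^{2}}{7}$ ($D{\left(X,d \right)} = - \frac{\left(X X + 1 d\right) - 20}{7} = - \frac{\left(X^{2} + d\right) - 20}{7} = - \frac{\left(d + X^{2}\right) - 20}{7} = - \frac{-20 + d + X^{2}}{7} = \frac{20}{7} - \frac{d}{7} - \frac{X^{2}}{7}$)
$l = - \frac{754276}{7}$ ($l = \frac{20}{7} - - \frac{865}{7} - \frac{869^{2}}{7} = \frac{20}{7} + \frac{865}{7} - \frac{755161}{7} = - \frac{754276}{7} \approx -1.0775 \cdot 10^{5}$)
$\frac{l}{77429} + \frac{4571538}{-2963820} = - \frac{754276}{7 \cdot 77429} + \frac{4571538}{-2963820} = \left(- \frac{754276}{7}\right) \frac{1}{77429} + 4571538 \left(- \frac{1}{2963820}\right) = - \frac{754276}{542003} - \frac{761923}{493970} = - \frac{785554267489}{267733221910}$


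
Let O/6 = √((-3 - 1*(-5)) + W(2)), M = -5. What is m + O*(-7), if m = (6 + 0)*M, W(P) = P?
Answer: -114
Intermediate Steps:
O = 12 (O = 6*√((-3 - 1*(-5)) + 2) = 6*√((-3 + 5) + 2) = 6*√(2 + 2) = 6*√4 = 6*2 = 12)
m = -30 (m = (6 + 0)*(-5) = 6*(-5) = -30)
m + O*(-7) = -30 + 12*(-7) = -30 - 84 = -114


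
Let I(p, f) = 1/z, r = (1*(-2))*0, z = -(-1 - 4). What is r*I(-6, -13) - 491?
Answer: -491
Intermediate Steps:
z = 5 (z = -1*(-5) = 5)
r = 0 (r = -2*0 = 0)
I(p, f) = ⅕ (I(p, f) = 1/5 = ⅕)
r*I(-6, -13) - 491 = 0*(⅕) - 491 = 0 - 491 = -491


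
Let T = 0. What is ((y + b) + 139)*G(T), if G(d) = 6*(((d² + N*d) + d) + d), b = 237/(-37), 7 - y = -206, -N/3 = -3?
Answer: 0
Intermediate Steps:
N = 9 (N = -3*(-3) = 9)
y = 213 (y = 7 - 1*(-206) = 7 + 206 = 213)
b = -237/37 (b = 237*(-1/37) = -237/37 ≈ -6.4054)
G(d) = 6*d² + 66*d (G(d) = 6*(((d² + 9*d) + d) + d) = 6*((d² + 10*d) + d) = 6*(d² + 11*d) = 6*d² + 66*d)
((y + b) + 139)*G(T) = ((213 - 237/37) + 139)*(6*0*(11 + 0)) = (7644/37 + 139)*(6*0*11) = (12787/37)*0 = 0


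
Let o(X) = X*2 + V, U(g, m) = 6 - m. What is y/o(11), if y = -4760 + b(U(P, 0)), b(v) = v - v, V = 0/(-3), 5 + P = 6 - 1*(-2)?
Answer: -2380/11 ≈ -216.36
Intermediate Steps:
P = 3 (P = -5 + (6 - 1*(-2)) = -5 + (6 + 2) = -5 + 8 = 3)
V = 0 (V = 0*(-⅓) = 0)
b(v) = 0
o(X) = 2*X (o(X) = X*2 + 0 = 2*X + 0 = 2*X)
y = -4760 (y = -4760 + 0 = -4760)
y/o(11) = -4760/(2*11) = -4760/22 = -4760*1/22 = -2380/11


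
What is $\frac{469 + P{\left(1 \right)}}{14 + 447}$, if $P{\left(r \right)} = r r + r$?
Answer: $\frac{471}{461} \approx 1.0217$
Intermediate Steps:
$P{\left(r \right)} = r + r^{2}$ ($P{\left(r \right)} = r^{2} + r = r + r^{2}$)
$\frac{469 + P{\left(1 \right)}}{14 + 447} = \frac{469 + 1 \left(1 + 1\right)}{14 + 447} = \frac{469 + 1 \cdot 2}{461} = \left(469 + 2\right) \frac{1}{461} = 471 \cdot \frac{1}{461} = \frac{471}{461}$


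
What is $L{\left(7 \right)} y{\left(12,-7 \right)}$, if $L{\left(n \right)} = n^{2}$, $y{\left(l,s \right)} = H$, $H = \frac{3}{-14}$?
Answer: $- \frac{21}{2} \approx -10.5$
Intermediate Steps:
$H = - \frac{3}{14}$ ($H = 3 \left(- \frac{1}{14}\right) = - \frac{3}{14} \approx -0.21429$)
$y{\left(l,s \right)} = - \frac{3}{14}$
$L{\left(7 \right)} y{\left(12,-7 \right)} = 7^{2} \left(- \frac{3}{14}\right) = 49 \left(- \frac{3}{14}\right) = - \frac{21}{2}$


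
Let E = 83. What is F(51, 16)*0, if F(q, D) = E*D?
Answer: 0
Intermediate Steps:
F(q, D) = 83*D
F(51, 16)*0 = (83*16)*0 = 1328*0 = 0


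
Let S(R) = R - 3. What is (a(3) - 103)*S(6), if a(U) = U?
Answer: -300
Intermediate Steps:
S(R) = -3 + R
(a(3) - 103)*S(6) = (3 - 103)*(-3 + 6) = -100*3 = -300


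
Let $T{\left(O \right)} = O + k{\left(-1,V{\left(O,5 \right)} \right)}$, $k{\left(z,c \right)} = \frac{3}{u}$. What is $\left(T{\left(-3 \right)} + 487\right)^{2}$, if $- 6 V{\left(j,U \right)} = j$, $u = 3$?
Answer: $235225$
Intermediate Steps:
$V{\left(j,U \right)} = - \frac{j}{6}$
$k{\left(z,c \right)} = 1$ ($k{\left(z,c \right)} = \frac{3}{3} = 3 \cdot \frac{1}{3} = 1$)
$T{\left(O \right)} = 1 + O$ ($T{\left(O \right)} = O + 1 = 1 + O$)
$\left(T{\left(-3 \right)} + 487\right)^{2} = \left(\left(1 - 3\right) + 487\right)^{2} = \left(-2 + 487\right)^{2} = 485^{2} = 235225$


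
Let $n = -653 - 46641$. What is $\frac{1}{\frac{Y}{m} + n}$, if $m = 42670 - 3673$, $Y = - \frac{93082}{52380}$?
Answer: $- \frac{1021331430}{48302848696961} \approx -2.1144 \cdot 10^{-5}$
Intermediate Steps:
$Y = - \frac{46541}{26190}$ ($Y = \left(-93082\right) \frac{1}{52380} = - \frac{46541}{26190} \approx -1.7771$)
$m = 38997$ ($m = 42670 - 3673 = 38997$)
$n = -47294$ ($n = -653 - 46641 = -47294$)
$\frac{1}{\frac{Y}{m} + n} = \frac{1}{- \frac{46541}{26190 \cdot 38997} - 47294} = \frac{1}{\left(- \frac{46541}{26190}\right) \frac{1}{38997} - 47294} = \frac{1}{- \frac{46541}{1021331430} - 47294} = \frac{1}{- \frac{48302848696961}{1021331430}} = - \frac{1021331430}{48302848696961}$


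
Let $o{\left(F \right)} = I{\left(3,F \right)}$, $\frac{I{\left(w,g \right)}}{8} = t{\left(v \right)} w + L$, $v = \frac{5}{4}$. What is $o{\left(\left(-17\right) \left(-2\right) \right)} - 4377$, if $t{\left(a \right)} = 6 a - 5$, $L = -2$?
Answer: $-4333$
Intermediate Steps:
$v = \frac{5}{4}$ ($v = 5 \cdot \frac{1}{4} = \frac{5}{4} \approx 1.25$)
$t{\left(a \right)} = -5 + 6 a$
$I{\left(w,g \right)} = -16 + 20 w$ ($I{\left(w,g \right)} = 8 \left(\left(-5 + 6 \cdot \frac{5}{4}\right) w - 2\right) = 8 \left(\left(-5 + \frac{15}{2}\right) w - 2\right) = 8 \left(\frac{5 w}{2} - 2\right) = 8 \left(-2 + \frac{5 w}{2}\right) = -16 + 20 w$)
$o{\left(F \right)} = 44$ ($o{\left(F \right)} = -16 + 20 \cdot 3 = -16 + 60 = 44$)
$o{\left(\left(-17\right) \left(-2\right) \right)} - 4377 = 44 - 4377 = -4333$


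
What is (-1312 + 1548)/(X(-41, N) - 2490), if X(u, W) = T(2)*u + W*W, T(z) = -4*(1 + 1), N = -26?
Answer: -118/743 ≈ -0.15882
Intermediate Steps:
T(z) = -8 (T(z) = -4*2 = -8)
X(u, W) = W² - 8*u (X(u, W) = -8*u + W*W = -8*u + W² = W² - 8*u)
(-1312 + 1548)/(X(-41, N) - 2490) = (-1312 + 1548)/(((-26)² - 8*(-41)) - 2490) = 236/((676 + 328) - 2490) = 236/(1004 - 2490) = 236/(-1486) = 236*(-1/1486) = -118/743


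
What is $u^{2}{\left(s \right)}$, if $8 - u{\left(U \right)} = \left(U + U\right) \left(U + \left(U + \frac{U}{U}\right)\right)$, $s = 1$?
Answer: $4$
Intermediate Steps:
$u{\left(U \right)} = 8 - 2 U \left(1 + 2 U\right)$ ($u{\left(U \right)} = 8 - \left(U + U\right) \left(U + \left(U + \frac{U}{U}\right)\right) = 8 - 2 U \left(U + \left(U + 1\right)\right) = 8 - 2 U \left(U + \left(1 + U\right)\right) = 8 - 2 U \left(1 + 2 U\right)$)
$u^{2}{\left(s \right)} = \left(8 - 4 \cdot 1^{2} - 2\right)^{2} = \left(8 - 4 - 2\right)^{2} = 2^{2} = 4$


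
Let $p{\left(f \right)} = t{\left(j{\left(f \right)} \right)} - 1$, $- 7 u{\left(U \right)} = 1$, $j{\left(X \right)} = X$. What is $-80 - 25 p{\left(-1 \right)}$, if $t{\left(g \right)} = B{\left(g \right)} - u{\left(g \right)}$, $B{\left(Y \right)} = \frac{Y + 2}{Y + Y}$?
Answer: $- \frac{645}{14} \approx -46.071$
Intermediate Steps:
$B{\left(Y \right)} = \frac{2 + Y}{2 Y}$
$u{\left(U \right)} = - \frac{1}{7}$ ($u{\left(U \right)} = \left(- \frac{1}{7}\right) 1 = - \frac{1}{7}$)
$t{\left(g \right)} = \frac{1}{7} + \frac{2 + g}{2 g}$ ($t{\left(g \right)} = \frac{2 + g}{2 g} - - \frac{1}{7} = \frac{2 + g}{2 g} + \frac{1}{7} = \frac{1}{7} + \frac{2 + g}{2 g}$)
$p{\left(f \right)} = - \frac{5}{14} + \frac{1}{f}$ ($p{\left(f \right)} = \left(\frac{9}{14} + \frac{1}{f}\right) - 1 = - \frac{5}{14} + \frac{1}{f}$)
$-80 - 25 p{\left(-1 \right)} = -80 - 25 \left(- \frac{5}{14} + \frac{1}{-1}\right) = -80 - 25 \left(- \frac{5}{14} - 1\right) = -80 - - \frac{475}{14} = -80 + \frac{475}{14} = - \frac{645}{14}$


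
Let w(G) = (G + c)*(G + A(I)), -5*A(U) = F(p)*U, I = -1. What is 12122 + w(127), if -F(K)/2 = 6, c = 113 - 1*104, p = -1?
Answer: 145338/5 ≈ 29068.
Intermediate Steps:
c = 9 (c = 113 - 104 = 9)
F(K) = -12 (F(K) = -2*6 = -12)
A(U) = 12*U/5 (A(U) = -(-12)*U/5 = 12*U/5)
w(G) = (9 + G)*(-12/5 + G) (w(G) = (G + 9)*(G + (12/5)*(-1)) = (9 + G)*(G - 12/5) = (9 + G)*(-12/5 + G))
12122 + w(127) = 12122 + (-108/5 + 127**2 + (33/5)*127) = 12122 + (-108/5 + 16129 + 4191/5) = 12122 + 84728/5 = 145338/5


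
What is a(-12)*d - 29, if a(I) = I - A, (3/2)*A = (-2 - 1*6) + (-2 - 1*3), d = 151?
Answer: -1597/3 ≈ -532.33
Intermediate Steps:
A = -26/3 (A = 2*((-2 - 1*6) + (-2 - 1*3))/3 = 2*((-2 - 6) + (-2 - 3))/3 = 2*(-8 - 5)/3 = (⅔)*(-13) = -26/3 ≈ -8.6667)
a(I) = 26/3 + I (a(I) = I - 1*(-26/3) = I + 26/3 = 26/3 + I)
a(-12)*d - 29 = (26/3 - 12)*151 - 29 = -10/3*151 - 29 = -1510/3 - 29 = -1597/3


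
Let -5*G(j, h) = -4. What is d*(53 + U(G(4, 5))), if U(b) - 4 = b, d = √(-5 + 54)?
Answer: 2023/5 ≈ 404.60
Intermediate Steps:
d = 7 (d = √49 = 7)
G(j, h) = ⅘ (G(j, h) = -⅕*(-4) = ⅘)
U(b) = 4 + b
d*(53 + U(G(4, 5))) = 7*(53 + (4 + ⅘)) = 7*(53 + 24/5) = 7*(289/5) = 2023/5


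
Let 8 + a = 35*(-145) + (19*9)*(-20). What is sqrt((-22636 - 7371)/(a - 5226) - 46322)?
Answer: I*sqrt(8730610631899)/13729 ≈ 215.22*I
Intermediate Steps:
a = -8503 (a = -8 + (35*(-145) + (19*9)*(-20)) = -8 + (-5075 + 171*(-20)) = -8 + (-5075 - 3420) = -8 - 8495 = -8503)
sqrt((-22636 - 7371)/(a - 5226) - 46322) = sqrt((-22636 - 7371)/(-8503 - 5226) - 46322) = sqrt(-30007/(-13729) - 46322) = sqrt(-30007*(-1/13729) - 46322) = sqrt(30007/13729 - 46322) = sqrt(-635924731/13729) = I*sqrt(8730610631899)/13729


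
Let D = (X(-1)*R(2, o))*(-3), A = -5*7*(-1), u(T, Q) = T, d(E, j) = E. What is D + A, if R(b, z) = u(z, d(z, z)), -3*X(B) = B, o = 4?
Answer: 31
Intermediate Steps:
X(B) = -B/3
R(b, z) = z
A = 35 (A = -35*(-1) = 35)
D = -4 (D = (-⅓*(-1)*4)*(-3) = ((⅓)*4)*(-3) = (4/3)*(-3) = -4)
D + A = -4 + 35 = 31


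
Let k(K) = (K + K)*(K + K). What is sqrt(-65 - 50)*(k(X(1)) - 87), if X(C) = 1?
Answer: -83*I*sqrt(115) ≈ -890.08*I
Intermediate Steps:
k(K) = 4*K**2 (k(K) = (2*K)*(2*K) = 4*K**2)
sqrt(-65 - 50)*(k(X(1)) - 87) = sqrt(-65 - 50)*(4*1**2 - 87) = sqrt(-115)*(4*1 - 87) = (I*sqrt(115))*(4 - 87) = (I*sqrt(115))*(-83) = -83*I*sqrt(115)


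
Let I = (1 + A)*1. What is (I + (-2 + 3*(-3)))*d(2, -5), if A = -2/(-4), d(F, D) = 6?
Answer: -57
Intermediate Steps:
A = ½ (A = -2*(-¼) = ½ ≈ 0.50000)
I = 3/2 (I = (1 + ½)*1 = (3/2)*1 = 3/2 ≈ 1.5000)
(I + (-2 + 3*(-3)))*d(2, -5) = (3/2 + (-2 + 3*(-3)))*6 = (3/2 + (-2 - 9))*6 = (3/2 - 11)*6 = -19/2*6 = -57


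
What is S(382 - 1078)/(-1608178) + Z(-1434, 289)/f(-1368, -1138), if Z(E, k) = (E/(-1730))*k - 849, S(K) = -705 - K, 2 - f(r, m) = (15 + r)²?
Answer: 3865639857/11419326219730 ≈ 0.00033852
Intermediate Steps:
f(r, m) = 2 - (15 + r)²
Z(E, k) = -849 - E*k/1730 (Z(E, k) = (E*(-1/1730))*k - 849 = (-E/1730)*k - 849 = -E*k/1730 - 849 = -849 - E*k/1730)
S(382 - 1078)/(-1608178) + Z(-1434, 289)/f(-1368, -1138) = (-705 - (382 - 1078))/(-1608178) + (-849 - 1/1730*(-1434)*289)/(2 - (15 - 1368)²) = (-705 - 1*(-696))*(-1/1608178) + (-849 + 207213/865)/(2 - 1*(-1353)²) = (-705 + 696)*(-1/1608178) - 527172/(865*(2 - 1*1830609)) = -9*(-1/1608178) - 527172/(865*(2 - 1830609)) = 9/1608178 - 527172/865/(-1830607) = 9/1608178 - 527172/865*(-1/1830607) = 9/1608178 + 2364/7100785 = 3865639857/11419326219730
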